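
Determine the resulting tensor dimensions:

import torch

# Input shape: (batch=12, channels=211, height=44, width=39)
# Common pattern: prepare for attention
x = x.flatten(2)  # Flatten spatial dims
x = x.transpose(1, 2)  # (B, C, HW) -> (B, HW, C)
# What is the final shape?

Input shape: (12, 211, 44, 39)
  -> after flatten(2): (12, 211, 1716)
Output shape: (12, 1716, 211)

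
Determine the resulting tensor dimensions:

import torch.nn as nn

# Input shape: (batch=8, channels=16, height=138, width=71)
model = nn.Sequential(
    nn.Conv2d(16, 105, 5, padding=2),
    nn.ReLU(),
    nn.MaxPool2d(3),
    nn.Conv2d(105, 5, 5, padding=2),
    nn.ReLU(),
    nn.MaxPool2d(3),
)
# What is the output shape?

Input shape: (8, 16, 138, 71)
  -> after first Conv2d: (8, 105, 138, 71)
  -> after first MaxPool2d: (8, 105, 46, 23)
  -> after second Conv2d: (8, 5, 46, 23)
Output shape: (8, 5, 15, 7)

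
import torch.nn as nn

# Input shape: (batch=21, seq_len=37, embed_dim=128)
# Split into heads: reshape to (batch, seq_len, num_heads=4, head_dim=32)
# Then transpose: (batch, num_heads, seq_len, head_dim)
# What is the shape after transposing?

Input shape: (21, 37, 128)
  -> after reshape: (21, 37, 4, 32)
Output shape: (21, 4, 37, 32)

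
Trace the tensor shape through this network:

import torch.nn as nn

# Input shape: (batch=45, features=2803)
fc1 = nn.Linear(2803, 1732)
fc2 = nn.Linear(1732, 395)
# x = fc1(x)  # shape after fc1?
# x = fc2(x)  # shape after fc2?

Input shape: (45, 2803)
  -> after fc1: (45, 1732)
Output shape: (45, 395)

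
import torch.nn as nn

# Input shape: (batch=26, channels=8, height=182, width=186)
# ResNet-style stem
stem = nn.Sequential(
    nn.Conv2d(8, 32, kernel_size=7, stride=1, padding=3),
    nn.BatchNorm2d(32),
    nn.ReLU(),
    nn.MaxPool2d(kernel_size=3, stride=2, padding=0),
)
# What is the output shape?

Input shape: (26, 8, 182, 186)
  -> after Conv2d 7x7 stride=1: (26, 32, 182, 186)
Output shape: (26, 32, 90, 92)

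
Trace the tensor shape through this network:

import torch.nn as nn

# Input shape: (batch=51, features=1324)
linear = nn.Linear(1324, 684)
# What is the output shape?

Input shape: (51, 1324)
Output shape: (51, 684)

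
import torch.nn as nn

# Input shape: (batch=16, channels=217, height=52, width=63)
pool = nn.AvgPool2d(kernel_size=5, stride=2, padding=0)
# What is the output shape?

Input shape: (16, 217, 52, 63)
Output shape: (16, 217, 24, 30)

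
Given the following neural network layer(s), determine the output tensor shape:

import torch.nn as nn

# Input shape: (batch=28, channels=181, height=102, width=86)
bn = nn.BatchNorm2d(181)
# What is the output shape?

Input shape: (28, 181, 102, 86)
Output shape: (28, 181, 102, 86)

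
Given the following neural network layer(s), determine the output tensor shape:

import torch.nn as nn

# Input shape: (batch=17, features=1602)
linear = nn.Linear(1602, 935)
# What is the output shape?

Input shape: (17, 1602)
Output shape: (17, 935)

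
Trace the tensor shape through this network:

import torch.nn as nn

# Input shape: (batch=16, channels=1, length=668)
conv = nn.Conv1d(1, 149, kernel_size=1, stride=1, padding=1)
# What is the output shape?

Input shape: (16, 1, 668)
Output shape: (16, 149, 670)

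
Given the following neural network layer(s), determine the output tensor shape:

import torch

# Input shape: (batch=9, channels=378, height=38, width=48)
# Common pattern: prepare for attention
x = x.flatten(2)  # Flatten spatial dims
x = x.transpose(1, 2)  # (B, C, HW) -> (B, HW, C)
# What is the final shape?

Input shape: (9, 378, 38, 48)
  -> after flatten(2): (9, 378, 1824)
Output shape: (9, 1824, 378)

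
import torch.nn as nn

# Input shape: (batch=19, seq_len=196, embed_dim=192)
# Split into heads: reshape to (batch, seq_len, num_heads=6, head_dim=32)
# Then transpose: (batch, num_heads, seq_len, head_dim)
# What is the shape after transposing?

Input shape: (19, 196, 192)
  -> after reshape: (19, 196, 6, 32)
Output shape: (19, 6, 196, 32)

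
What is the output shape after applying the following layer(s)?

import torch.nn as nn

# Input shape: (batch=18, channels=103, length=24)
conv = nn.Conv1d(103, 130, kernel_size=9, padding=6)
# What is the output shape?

Input shape: (18, 103, 24)
Output shape: (18, 130, 28)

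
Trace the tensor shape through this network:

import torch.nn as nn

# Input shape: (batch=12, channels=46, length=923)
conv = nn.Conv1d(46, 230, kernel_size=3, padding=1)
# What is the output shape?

Input shape: (12, 46, 923)
Output shape: (12, 230, 923)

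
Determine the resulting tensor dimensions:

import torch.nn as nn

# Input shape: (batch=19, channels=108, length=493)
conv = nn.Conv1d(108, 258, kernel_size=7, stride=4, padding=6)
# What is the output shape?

Input shape: (19, 108, 493)
Output shape: (19, 258, 125)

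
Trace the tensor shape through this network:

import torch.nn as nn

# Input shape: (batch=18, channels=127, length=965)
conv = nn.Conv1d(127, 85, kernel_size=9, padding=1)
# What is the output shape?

Input shape: (18, 127, 965)
Output shape: (18, 85, 959)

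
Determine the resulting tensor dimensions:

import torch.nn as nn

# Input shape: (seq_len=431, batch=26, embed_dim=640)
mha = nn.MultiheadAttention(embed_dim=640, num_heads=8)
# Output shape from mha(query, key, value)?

Input shape: (431, 26, 640)
Output shape: (431, 26, 640)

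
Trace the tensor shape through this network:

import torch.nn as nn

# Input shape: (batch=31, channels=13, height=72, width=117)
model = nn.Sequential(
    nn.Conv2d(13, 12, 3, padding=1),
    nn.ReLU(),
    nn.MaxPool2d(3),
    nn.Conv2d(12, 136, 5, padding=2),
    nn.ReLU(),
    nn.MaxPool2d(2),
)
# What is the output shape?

Input shape: (31, 13, 72, 117)
  -> after first Conv2d: (31, 12, 72, 117)
  -> after first MaxPool2d: (31, 12, 24, 39)
  -> after second Conv2d: (31, 136, 24, 39)
Output shape: (31, 136, 12, 19)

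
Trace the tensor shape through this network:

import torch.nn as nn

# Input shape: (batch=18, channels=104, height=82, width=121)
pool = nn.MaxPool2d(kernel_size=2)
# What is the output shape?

Input shape: (18, 104, 82, 121)
Output shape: (18, 104, 41, 60)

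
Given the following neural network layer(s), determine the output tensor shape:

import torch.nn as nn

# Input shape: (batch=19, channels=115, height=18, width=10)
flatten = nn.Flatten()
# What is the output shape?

Input shape: (19, 115, 18, 10)
Output shape: (19, 20700)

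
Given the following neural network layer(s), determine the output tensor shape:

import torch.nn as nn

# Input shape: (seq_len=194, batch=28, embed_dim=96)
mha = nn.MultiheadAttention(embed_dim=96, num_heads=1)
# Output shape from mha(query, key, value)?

Input shape: (194, 28, 96)
Output shape: (194, 28, 96)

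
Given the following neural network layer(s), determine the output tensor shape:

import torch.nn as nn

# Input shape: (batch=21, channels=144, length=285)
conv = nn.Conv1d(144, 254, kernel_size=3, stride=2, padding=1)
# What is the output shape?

Input shape: (21, 144, 285)
Output shape: (21, 254, 143)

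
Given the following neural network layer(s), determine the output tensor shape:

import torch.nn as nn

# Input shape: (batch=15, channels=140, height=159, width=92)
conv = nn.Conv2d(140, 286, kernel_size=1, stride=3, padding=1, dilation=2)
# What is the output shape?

Input shape: (15, 140, 159, 92)
Output shape: (15, 286, 54, 32)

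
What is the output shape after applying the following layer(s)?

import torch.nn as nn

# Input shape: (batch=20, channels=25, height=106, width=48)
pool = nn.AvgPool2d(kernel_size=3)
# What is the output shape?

Input shape: (20, 25, 106, 48)
Output shape: (20, 25, 35, 16)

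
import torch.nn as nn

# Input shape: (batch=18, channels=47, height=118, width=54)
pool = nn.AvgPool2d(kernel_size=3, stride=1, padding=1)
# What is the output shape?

Input shape: (18, 47, 118, 54)
Output shape: (18, 47, 118, 54)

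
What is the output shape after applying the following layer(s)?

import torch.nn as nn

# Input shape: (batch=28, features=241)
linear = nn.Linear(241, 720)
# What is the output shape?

Input shape: (28, 241)
Output shape: (28, 720)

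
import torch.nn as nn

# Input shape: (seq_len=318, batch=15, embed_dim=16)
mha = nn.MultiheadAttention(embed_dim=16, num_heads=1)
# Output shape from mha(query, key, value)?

Input shape: (318, 15, 16)
Output shape: (318, 15, 16)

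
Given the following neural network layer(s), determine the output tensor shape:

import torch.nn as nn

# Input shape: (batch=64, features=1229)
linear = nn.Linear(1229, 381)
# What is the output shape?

Input shape: (64, 1229)
Output shape: (64, 381)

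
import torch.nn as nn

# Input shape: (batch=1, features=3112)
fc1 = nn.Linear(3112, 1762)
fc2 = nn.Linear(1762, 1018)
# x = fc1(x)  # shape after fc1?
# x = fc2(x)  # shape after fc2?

Input shape: (1, 3112)
  -> after fc1: (1, 1762)
Output shape: (1, 1018)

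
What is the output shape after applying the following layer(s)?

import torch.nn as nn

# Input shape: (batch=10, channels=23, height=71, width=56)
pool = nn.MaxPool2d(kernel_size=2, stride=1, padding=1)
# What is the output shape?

Input shape: (10, 23, 71, 56)
Output shape: (10, 23, 72, 57)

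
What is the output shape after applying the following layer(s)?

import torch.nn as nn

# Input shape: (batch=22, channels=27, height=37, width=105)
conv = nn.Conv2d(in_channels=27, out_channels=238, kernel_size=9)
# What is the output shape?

Input shape: (22, 27, 37, 105)
Output shape: (22, 238, 29, 97)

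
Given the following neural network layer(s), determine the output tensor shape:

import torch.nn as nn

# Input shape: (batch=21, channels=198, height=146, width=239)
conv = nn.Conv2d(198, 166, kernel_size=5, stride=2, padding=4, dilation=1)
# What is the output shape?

Input shape: (21, 198, 146, 239)
Output shape: (21, 166, 75, 122)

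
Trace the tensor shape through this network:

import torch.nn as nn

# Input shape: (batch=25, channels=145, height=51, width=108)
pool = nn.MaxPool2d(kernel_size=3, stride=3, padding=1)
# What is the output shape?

Input shape: (25, 145, 51, 108)
Output shape: (25, 145, 17, 36)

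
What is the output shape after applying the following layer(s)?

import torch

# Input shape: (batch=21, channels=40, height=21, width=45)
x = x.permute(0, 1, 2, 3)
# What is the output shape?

Input shape: (21, 40, 21, 45)
Output shape: (21, 40, 21, 45)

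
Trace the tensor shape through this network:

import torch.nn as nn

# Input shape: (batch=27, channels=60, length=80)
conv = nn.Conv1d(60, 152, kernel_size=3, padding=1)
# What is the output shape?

Input shape: (27, 60, 80)
Output shape: (27, 152, 80)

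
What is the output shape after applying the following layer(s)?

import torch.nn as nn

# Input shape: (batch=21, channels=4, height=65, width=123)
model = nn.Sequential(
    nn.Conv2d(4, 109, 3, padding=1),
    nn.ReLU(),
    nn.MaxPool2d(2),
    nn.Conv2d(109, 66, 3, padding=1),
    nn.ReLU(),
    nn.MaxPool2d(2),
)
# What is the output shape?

Input shape: (21, 4, 65, 123)
  -> after first Conv2d: (21, 109, 65, 123)
  -> after first MaxPool2d: (21, 109, 32, 61)
  -> after second Conv2d: (21, 66, 32, 61)
Output shape: (21, 66, 16, 30)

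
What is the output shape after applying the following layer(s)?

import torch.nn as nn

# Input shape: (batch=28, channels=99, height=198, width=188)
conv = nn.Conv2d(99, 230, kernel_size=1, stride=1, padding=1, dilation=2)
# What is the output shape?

Input shape: (28, 99, 198, 188)
Output shape: (28, 230, 200, 190)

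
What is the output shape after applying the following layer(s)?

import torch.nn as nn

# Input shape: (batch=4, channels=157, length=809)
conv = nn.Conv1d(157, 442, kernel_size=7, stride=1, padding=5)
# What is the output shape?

Input shape: (4, 157, 809)
Output shape: (4, 442, 813)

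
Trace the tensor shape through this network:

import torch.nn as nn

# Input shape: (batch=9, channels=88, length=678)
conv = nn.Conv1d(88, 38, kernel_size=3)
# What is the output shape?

Input shape: (9, 88, 678)
Output shape: (9, 38, 676)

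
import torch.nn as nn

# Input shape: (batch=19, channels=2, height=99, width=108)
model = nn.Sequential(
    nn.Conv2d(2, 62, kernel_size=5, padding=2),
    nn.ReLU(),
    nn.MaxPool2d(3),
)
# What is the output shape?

Input shape: (19, 2, 99, 108)
  -> after Conv2d: (19, 62, 99, 108)
  -> after ReLU: (19, 62, 99, 108)
Output shape: (19, 62, 33, 36)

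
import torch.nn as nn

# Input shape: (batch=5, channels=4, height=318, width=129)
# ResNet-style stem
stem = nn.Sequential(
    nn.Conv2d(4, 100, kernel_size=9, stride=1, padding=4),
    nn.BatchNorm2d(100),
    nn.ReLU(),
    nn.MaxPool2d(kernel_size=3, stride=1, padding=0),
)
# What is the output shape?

Input shape: (5, 4, 318, 129)
  -> after Conv2d 9x9 stride=1: (5, 100, 318, 129)
Output shape: (5, 100, 316, 127)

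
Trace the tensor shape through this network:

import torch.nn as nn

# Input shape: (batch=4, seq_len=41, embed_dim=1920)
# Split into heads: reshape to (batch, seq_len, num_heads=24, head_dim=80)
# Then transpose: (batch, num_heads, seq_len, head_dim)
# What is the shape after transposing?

Input shape: (4, 41, 1920)
  -> after reshape: (4, 41, 24, 80)
Output shape: (4, 24, 41, 80)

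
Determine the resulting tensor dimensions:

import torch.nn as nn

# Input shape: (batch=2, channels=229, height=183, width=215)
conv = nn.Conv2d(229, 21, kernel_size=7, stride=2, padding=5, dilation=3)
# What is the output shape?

Input shape: (2, 229, 183, 215)
Output shape: (2, 21, 88, 104)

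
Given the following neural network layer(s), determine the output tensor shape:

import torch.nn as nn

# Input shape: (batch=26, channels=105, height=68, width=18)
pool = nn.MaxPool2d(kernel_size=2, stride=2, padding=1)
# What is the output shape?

Input shape: (26, 105, 68, 18)
Output shape: (26, 105, 35, 10)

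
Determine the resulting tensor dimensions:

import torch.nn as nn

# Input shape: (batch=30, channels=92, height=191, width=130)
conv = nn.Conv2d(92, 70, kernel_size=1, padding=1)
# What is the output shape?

Input shape: (30, 92, 191, 130)
Output shape: (30, 70, 193, 132)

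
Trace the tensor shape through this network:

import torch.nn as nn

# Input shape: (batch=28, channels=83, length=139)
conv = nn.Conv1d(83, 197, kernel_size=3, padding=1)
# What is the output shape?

Input shape: (28, 83, 139)
Output shape: (28, 197, 139)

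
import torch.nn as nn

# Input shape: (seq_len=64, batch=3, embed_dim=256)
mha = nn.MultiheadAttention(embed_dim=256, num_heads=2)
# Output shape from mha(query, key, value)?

Input shape: (64, 3, 256)
Output shape: (64, 3, 256)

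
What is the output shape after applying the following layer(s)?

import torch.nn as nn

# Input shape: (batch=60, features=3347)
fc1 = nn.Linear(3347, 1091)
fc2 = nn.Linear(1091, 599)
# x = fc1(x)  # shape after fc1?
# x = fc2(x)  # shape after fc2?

Input shape: (60, 3347)
  -> after fc1: (60, 1091)
Output shape: (60, 599)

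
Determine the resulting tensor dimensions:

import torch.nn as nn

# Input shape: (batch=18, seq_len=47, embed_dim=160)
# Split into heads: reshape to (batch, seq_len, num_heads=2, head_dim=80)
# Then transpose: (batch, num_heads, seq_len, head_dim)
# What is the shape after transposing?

Input shape: (18, 47, 160)
  -> after reshape: (18, 47, 2, 80)
Output shape: (18, 2, 47, 80)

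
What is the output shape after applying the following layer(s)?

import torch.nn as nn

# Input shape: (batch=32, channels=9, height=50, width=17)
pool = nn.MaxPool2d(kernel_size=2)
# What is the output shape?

Input shape: (32, 9, 50, 17)
Output shape: (32, 9, 25, 8)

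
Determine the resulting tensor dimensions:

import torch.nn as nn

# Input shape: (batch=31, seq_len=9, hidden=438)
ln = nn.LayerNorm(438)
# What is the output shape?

Input shape: (31, 9, 438)
Output shape: (31, 9, 438)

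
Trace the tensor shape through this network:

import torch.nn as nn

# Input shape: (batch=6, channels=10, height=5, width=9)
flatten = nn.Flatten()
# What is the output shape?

Input shape: (6, 10, 5, 9)
Output shape: (6, 450)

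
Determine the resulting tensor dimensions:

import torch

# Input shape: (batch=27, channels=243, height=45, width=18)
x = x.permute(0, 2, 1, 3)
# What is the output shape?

Input shape: (27, 243, 45, 18)
Output shape: (27, 45, 243, 18)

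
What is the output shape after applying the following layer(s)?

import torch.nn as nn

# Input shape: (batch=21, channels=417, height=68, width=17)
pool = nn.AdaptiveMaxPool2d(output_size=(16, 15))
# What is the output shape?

Input shape: (21, 417, 68, 17)
Output shape: (21, 417, 16, 15)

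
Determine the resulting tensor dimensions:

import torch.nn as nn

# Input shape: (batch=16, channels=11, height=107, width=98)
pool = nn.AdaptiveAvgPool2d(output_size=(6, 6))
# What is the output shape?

Input shape: (16, 11, 107, 98)
Output shape: (16, 11, 6, 6)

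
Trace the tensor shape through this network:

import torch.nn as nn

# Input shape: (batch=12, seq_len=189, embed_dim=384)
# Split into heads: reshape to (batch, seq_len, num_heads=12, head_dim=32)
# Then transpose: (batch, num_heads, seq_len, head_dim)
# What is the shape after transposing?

Input shape: (12, 189, 384)
  -> after reshape: (12, 189, 12, 32)
Output shape: (12, 12, 189, 32)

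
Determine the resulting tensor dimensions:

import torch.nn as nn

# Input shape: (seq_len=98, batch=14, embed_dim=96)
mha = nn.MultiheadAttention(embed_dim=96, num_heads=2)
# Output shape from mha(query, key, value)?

Input shape: (98, 14, 96)
Output shape: (98, 14, 96)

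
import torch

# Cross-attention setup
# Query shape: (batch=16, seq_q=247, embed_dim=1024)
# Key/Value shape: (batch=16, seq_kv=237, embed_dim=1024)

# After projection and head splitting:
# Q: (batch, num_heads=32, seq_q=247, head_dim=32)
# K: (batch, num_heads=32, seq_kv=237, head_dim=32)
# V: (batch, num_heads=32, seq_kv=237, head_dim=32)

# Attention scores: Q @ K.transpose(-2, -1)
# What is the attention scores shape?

Input shape: (16, 247, 1024)
Output shape: (16, 32, 247, 237)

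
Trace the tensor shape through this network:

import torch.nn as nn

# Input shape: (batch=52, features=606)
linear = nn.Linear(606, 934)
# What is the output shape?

Input shape: (52, 606)
Output shape: (52, 934)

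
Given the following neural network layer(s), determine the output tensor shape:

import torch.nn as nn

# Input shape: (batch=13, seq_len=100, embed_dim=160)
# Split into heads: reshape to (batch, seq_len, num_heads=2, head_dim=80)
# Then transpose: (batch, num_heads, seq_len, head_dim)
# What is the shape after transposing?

Input shape: (13, 100, 160)
  -> after reshape: (13, 100, 2, 80)
Output shape: (13, 2, 100, 80)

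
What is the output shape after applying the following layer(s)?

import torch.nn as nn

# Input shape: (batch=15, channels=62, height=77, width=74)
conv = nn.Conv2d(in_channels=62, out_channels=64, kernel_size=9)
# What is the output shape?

Input shape: (15, 62, 77, 74)
Output shape: (15, 64, 69, 66)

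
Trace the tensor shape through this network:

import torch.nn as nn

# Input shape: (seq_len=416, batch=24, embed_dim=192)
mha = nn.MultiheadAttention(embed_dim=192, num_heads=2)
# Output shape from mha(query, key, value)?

Input shape: (416, 24, 192)
Output shape: (416, 24, 192)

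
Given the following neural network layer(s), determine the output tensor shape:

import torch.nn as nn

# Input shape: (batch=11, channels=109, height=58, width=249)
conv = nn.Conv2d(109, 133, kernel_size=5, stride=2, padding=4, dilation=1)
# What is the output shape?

Input shape: (11, 109, 58, 249)
Output shape: (11, 133, 31, 127)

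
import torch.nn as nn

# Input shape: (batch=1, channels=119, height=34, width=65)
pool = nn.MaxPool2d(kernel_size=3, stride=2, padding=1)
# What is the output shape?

Input shape: (1, 119, 34, 65)
Output shape: (1, 119, 17, 33)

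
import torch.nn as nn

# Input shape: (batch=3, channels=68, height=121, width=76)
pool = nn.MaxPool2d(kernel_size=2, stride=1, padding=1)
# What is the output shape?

Input shape: (3, 68, 121, 76)
Output shape: (3, 68, 122, 77)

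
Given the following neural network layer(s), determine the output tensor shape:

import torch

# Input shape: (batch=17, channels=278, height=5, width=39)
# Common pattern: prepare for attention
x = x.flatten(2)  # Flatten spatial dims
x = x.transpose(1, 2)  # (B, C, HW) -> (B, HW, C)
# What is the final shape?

Input shape: (17, 278, 5, 39)
  -> after flatten(2): (17, 278, 195)
Output shape: (17, 195, 278)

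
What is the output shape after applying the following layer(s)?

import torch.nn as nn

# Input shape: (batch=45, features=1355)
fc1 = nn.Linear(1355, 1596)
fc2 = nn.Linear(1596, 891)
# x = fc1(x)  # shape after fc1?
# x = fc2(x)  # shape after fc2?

Input shape: (45, 1355)
  -> after fc1: (45, 1596)
Output shape: (45, 891)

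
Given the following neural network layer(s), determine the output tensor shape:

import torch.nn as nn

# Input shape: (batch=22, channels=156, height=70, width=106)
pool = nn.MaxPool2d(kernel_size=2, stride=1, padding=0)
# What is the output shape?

Input shape: (22, 156, 70, 106)
Output shape: (22, 156, 69, 105)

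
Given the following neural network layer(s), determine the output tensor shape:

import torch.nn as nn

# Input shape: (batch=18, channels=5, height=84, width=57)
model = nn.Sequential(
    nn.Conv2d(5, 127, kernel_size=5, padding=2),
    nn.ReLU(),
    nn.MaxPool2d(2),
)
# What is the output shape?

Input shape: (18, 5, 84, 57)
  -> after Conv2d: (18, 127, 84, 57)
  -> after ReLU: (18, 127, 84, 57)
Output shape: (18, 127, 42, 28)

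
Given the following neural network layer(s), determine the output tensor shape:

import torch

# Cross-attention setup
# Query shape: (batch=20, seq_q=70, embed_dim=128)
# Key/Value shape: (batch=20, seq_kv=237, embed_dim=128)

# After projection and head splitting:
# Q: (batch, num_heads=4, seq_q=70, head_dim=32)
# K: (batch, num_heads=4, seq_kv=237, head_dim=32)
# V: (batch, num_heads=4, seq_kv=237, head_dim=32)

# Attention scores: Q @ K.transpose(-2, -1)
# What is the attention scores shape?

Input shape: (20, 70, 128)
Output shape: (20, 4, 70, 237)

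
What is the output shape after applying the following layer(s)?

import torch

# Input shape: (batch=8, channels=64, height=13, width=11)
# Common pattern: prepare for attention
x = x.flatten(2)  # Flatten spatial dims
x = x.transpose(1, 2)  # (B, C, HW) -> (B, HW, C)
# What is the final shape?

Input shape: (8, 64, 13, 11)
  -> after flatten(2): (8, 64, 143)
Output shape: (8, 143, 64)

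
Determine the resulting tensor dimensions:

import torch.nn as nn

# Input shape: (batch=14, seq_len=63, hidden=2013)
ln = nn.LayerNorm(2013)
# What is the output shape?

Input shape: (14, 63, 2013)
Output shape: (14, 63, 2013)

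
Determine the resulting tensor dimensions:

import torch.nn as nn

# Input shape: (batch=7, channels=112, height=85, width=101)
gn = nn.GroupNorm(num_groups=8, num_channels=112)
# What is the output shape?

Input shape: (7, 112, 85, 101)
Output shape: (7, 112, 85, 101)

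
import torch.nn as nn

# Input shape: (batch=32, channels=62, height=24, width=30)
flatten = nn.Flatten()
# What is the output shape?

Input shape: (32, 62, 24, 30)
Output shape: (32, 44640)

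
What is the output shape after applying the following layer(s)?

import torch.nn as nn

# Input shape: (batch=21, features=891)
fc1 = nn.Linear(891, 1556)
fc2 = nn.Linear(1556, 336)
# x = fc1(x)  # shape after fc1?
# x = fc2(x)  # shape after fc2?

Input shape: (21, 891)
  -> after fc1: (21, 1556)
Output shape: (21, 336)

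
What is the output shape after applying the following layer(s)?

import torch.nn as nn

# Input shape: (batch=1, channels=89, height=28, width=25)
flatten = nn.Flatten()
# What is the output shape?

Input shape: (1, 89, 28, 25)
Output shape: (1, 62300)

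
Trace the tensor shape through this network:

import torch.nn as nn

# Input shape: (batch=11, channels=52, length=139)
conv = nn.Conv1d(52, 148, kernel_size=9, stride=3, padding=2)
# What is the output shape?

Input shape: (11, 52, 139)
Output shape: (11, 148, 45)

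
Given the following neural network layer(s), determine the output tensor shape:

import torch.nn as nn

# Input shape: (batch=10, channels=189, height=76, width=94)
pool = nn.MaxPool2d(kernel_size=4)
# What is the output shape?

Input shape: (10, 189, 76, 94)
Output shape: (10, 189, 19, 23)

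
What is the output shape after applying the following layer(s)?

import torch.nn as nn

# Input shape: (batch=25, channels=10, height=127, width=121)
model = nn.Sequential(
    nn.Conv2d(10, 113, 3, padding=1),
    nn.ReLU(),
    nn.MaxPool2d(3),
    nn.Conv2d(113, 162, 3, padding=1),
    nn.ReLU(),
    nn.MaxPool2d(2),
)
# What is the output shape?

Input shape: (25, 10, 127, 121)
  -> after first Conv2d: (25, 113, 127, 121)
  -> after first MaxPool2d: (25, 113, 42, 40)
  -> after second Conv2d: (25, 162, 42, 40)
Output shape: (25, 162, 21, 20)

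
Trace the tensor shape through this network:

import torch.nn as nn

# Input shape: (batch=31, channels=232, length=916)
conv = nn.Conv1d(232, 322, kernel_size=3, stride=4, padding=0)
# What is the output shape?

Input shape: (31, 232, 916)
Output shape: (31, 322, 229)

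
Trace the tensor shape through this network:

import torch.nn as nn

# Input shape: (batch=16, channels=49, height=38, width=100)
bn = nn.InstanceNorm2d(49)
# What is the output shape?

Input shape: (16, 49, 38, 100)
Output shape: (16, 49, 38, 100)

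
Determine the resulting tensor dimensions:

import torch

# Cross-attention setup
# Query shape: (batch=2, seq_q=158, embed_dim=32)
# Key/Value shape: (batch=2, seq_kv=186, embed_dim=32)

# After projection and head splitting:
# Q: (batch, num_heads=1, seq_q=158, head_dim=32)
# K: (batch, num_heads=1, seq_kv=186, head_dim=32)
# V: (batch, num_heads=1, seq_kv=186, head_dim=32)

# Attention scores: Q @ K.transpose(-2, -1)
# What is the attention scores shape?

Input shape: (2, 158, 32)
Output shape: (2, 1, 158, 186)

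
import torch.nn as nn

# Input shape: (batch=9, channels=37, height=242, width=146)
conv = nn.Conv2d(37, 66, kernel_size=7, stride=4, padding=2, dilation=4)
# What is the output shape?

Input shape: (9, 37, 242, 146)
Output shape: (9, 66, 56, 32)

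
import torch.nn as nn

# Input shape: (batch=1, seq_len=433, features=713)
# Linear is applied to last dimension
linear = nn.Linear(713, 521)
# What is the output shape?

Input shape: (1, 433, 713)
Output shape: (1, 433, 521)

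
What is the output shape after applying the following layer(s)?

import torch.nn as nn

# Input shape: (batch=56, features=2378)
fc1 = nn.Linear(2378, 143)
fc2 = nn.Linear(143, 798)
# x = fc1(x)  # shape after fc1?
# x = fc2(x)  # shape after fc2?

Input shape: (56, 2378)
  -> after fc1: (56, 143)
Output shape: (56, 798)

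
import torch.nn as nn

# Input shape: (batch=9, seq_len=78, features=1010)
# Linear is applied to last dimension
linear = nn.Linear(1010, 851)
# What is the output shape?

Input shape: (9, 78, 1010)
Output shape: (9, 78, 851)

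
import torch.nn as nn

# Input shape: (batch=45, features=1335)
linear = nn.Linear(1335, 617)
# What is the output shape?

Input shape: (45, 1335)
Output shape: (45, 617)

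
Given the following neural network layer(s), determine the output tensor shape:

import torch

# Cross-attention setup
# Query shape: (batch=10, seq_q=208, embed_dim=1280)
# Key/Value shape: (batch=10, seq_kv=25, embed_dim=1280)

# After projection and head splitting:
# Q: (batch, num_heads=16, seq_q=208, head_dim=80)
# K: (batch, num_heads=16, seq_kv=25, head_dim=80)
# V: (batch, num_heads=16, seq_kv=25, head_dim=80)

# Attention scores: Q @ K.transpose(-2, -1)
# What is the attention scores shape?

Input shape: (10, 208, 1280)
Output shape: (10, 16, 208, 25)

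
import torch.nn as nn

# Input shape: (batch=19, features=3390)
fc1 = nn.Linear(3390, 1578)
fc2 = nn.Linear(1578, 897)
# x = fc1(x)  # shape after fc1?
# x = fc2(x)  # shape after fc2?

Input shape: (19, 3390)
  -> after fc1: (19, 1578)
Output shape: (19, 897)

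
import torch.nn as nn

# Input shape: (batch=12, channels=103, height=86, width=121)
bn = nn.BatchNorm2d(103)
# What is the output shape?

Input shape: (12, 103, 86, 121)
Output shape: (12, 103, 86, 121)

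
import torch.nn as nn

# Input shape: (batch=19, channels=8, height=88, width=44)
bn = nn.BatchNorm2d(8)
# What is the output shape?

Input shape: (19, 8, 88, 44)
Output shape: (19, 8, 88, 44)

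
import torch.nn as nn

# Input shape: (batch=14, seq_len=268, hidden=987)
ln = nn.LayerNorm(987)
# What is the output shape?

Input shape: (14, 268, 987)
Output shape: (14, 268, 987)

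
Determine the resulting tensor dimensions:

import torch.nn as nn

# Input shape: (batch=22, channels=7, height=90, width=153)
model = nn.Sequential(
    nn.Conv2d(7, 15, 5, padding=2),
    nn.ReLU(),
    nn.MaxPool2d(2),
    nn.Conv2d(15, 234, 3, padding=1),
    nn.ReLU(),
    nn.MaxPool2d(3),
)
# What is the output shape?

Input shape: (22, 7, 90, 153)
  -> after first Conv2d: (22, 15, 90, 153)
  -> after first MaxPool2d: (22, 15, 45, 76)
  -> after second Conv2d: (22, 234, 45, 76)
Output shape: (22, 234, 15, 25)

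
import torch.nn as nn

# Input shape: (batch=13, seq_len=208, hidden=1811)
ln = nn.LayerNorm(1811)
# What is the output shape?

Input shape: (13, 208, 1811)
Output shape: (13, 208, 1811)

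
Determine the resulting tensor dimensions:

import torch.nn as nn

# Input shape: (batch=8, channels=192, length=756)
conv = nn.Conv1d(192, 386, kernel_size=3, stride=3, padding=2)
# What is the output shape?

Input shape: (8, 192, 756)
Output shape: (8, 386, 253)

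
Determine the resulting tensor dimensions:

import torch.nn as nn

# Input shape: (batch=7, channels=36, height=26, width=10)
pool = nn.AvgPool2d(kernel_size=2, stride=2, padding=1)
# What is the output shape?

Input shape: (7, 36, 26, 10)
Output shape: (7, 36, 14, 6)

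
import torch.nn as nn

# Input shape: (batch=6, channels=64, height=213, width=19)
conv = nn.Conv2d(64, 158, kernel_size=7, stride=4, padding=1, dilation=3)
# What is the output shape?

Input shape: (6, 64, 213, 19)
Output shape: (6, 158, 50, 1)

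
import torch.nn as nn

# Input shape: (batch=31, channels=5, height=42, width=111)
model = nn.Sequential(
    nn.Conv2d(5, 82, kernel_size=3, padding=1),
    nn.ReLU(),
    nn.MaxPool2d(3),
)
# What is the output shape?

Input shape: (31, 5, 42, 111)
  -> after Conv2d: (31, 82, 42, 111)
  -> after ReLU: (31, 82, 42, 111)
Output shape: (31, 82, 14, 37)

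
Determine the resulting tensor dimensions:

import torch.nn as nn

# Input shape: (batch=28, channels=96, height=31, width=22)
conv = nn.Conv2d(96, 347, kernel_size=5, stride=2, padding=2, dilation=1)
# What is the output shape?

Input shape: (28, 96, 31, 22)
Output shape: (28, 347, 16, 11)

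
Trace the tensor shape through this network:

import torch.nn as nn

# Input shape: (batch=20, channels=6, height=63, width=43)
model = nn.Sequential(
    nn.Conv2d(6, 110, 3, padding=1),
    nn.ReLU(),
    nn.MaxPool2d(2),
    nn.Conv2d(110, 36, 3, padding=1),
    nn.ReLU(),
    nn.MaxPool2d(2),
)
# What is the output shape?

Input shape: (20, 6, 63, 43)
  -> after first Conv2d: (20, 110, 63, 43)
  -> after first MaxPool2d: (20, 110, 31, 21)
  -> after second Conv2d: (20, 36, 31, 21)
Output shape: (20, 36, 15, 10)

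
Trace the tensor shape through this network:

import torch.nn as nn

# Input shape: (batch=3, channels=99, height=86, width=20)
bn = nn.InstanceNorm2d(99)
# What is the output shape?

Input shape: (3, 99, 86, 20)
Output shape: (3, 99, 86, 20)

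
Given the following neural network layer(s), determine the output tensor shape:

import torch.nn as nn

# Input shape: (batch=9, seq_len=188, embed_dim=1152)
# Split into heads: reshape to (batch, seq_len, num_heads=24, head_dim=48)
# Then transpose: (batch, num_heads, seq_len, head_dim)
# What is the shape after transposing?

Input shape: (9, 188, 1152)
  -> after reshape: (9, 188, 24, 48)
Output shape: (9, 24, 188, 48)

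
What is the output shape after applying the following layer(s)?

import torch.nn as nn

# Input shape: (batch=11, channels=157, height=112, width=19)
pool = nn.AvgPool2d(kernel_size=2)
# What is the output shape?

Input shape: (11, 157, 112, 19)
Output shape: (11, 157, 56, 9)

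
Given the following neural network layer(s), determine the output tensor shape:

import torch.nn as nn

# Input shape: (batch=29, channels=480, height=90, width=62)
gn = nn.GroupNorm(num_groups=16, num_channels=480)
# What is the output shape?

Input shape: (29, 480, 90, 62)
Output shape: (29, 480, 90, 62)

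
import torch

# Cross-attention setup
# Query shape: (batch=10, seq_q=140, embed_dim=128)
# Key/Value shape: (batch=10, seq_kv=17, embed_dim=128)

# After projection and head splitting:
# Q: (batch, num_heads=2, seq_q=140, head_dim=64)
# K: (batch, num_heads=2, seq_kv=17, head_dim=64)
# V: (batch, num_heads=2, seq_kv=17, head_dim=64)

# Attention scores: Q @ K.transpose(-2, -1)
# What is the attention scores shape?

Input shape: (10, 140, 128)
Output shape: (10, 2, 140, 17)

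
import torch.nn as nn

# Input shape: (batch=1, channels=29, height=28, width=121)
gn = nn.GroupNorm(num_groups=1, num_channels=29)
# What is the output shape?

Input shape: (1, 29, 28, 121)
Output shape: (1, 29, 28, 121)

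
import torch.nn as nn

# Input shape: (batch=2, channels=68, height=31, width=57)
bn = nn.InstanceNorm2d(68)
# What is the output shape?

Input shape: (2, 68, 31, 57)
Output shape: (2, 68, 31, 57)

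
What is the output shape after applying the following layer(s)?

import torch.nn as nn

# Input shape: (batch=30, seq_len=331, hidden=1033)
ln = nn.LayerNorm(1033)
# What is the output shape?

Input shape: (30, 331, 1033)
Output shape: (30, 331, 1033)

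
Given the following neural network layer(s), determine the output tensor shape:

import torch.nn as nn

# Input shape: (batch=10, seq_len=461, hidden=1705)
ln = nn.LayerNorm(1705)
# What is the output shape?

Input shape: (10, 461, 1705)
Output shape: (10, 461, 1705)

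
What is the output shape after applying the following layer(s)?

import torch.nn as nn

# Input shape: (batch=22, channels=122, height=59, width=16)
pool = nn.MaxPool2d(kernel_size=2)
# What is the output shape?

Input shape: (22, 122, 59, 16)
Output shape: (22, 122, 29, 8)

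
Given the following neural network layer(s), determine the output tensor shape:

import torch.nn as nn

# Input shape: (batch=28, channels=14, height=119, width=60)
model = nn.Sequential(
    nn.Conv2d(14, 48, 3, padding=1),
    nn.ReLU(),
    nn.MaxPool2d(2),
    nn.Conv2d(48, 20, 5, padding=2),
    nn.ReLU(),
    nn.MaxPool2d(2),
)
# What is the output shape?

Input shape: (28, 14, 119, 60)
  -> after first Conv2d: (28, 48, 119, 60)
  -> after first MaxPool2d: (28, 48, 59, 30)
  -> after second Conv2d: (28, 20, 59, 30)
Output shape: (28, 20, 29, 15)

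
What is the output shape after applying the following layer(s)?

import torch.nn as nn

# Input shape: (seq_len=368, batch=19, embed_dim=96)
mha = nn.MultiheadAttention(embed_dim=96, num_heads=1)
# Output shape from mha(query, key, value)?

Input shape: (368, 19, 96)
Output shape: (368, 19, 96)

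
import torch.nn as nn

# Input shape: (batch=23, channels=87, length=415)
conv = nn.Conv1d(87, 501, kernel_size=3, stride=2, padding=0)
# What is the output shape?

Input shape: (23, 87, 415)
Output shape: (23, 501, 207)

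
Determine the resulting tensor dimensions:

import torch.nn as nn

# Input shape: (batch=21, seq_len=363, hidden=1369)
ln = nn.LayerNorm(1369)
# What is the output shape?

Input shape: (21, 363, 1369)
Output shape: (21, 363, 1369)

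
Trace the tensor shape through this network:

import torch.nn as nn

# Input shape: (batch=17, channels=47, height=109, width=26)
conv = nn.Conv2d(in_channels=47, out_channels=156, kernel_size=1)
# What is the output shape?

Input shape: (17, 47, 109, 26)
Output shape: (17, 156, 109, 26)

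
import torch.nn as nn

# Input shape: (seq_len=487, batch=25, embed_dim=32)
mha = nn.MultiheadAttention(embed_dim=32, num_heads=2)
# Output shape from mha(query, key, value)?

Input shape: (487, 25, 32)
Output shape: (487, 25, 32)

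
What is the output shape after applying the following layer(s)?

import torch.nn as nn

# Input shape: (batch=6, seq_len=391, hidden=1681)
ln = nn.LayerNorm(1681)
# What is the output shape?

Input shape: (6, 391, 1681)
Output shape: (6, 391, 1681)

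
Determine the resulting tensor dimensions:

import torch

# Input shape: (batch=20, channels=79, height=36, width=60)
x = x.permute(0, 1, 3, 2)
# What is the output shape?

Input shape: (20, 79, 36, 60)
Output shape: (20, 79, 60, 36)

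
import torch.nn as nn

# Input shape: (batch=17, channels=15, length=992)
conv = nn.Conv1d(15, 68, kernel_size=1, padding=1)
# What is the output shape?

Input shape: (17, 15, 992)
Output shape: (17, 68, 994)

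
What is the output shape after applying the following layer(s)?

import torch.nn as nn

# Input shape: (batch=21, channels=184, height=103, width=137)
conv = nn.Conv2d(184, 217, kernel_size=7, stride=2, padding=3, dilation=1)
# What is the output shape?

Input shape: (21, 184, 103, 137)
Output shape: (21, 217, 52, 69)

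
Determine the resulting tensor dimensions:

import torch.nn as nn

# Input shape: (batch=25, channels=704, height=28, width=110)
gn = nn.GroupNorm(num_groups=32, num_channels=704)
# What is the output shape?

Input shape: (25, 704, 28, 110)
Output shape: (25, 704, 28, 110)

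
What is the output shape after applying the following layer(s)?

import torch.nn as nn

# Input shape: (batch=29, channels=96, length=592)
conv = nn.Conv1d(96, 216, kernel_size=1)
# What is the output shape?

Input shape: (29, 96, 592)
Output shape: (29, 216, 592)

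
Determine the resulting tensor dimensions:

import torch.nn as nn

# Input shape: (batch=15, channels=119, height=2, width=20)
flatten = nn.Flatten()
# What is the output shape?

Input shape: (15, 119, 2, 20)
Output shape: (15, 4760)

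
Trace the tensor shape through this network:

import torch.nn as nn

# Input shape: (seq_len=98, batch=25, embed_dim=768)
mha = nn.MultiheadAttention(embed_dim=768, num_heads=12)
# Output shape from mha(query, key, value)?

Input shape: (98, 25, 768)
Output shape: (98, 25, 768)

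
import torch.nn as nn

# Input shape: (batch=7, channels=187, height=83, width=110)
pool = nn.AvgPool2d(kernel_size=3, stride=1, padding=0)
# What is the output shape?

Input shape: (7, 187, 83, 110)
Output shape: (7, 187, 81, 108)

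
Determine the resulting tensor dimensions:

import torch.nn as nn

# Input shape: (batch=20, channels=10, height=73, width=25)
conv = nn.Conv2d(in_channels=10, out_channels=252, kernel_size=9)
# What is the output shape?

Input shape: (20, 10, 73, 25)
Output shape: (20, 252, 65, 17)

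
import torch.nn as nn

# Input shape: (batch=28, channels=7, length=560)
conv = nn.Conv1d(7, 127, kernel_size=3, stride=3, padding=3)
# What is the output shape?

Input shape: (28, 7, 560)
Output shape: (28, 127, 188)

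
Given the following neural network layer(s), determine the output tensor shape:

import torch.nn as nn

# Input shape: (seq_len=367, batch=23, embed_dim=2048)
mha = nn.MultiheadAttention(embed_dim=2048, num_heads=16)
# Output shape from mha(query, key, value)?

Input shape: (367, 23, 2048)
Output shape: (367, 23, 2048)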